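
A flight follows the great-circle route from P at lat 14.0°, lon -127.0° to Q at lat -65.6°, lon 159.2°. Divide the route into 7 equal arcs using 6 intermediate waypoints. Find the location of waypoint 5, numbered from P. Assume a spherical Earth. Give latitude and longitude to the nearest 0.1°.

Convert each endpoint to a unit vector on the sphere (x = cos φ cos λ, y = cos φ sin λ, z = sin φ).
The central angle between the endpoints is δ = arccos(p₁·p₂) ≈ 1.679 rad (96.2°).
Interpolate at f = 5/7 with slerp weights a = sin((1−f)δ)/sin δ ≈ 0.464, b = sin(fδ)/sin δ ≈ 0.937.
p = a·p₁ + b·p₂ ≈ (-0.633, -0.222, -0.741); φ = arcsin(p_z) ≈ -47.85°, λ = atan2(p_y, p_x) ≈ -160.65°.

≈ lat -47.8°, lon -160.7°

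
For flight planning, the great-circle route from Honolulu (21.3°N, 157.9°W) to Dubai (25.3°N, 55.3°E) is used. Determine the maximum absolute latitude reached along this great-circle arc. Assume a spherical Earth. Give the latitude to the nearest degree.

The great circle lies in the plane with unit normal n̂ = (p₁ × p₂)/|p₁ × p₂|.
Here n̂_z ≈ -0.552; the vertex latitude is φ_max = arccos|n̂_z| ≈ 56.5°.
Check via Clairaut: cos φ_max = |cos φ₁| · sin C = cos(21.3°)·sin(36.3°) ≈ 0.552, again giving ≈ 56.5°.

≈ 56°N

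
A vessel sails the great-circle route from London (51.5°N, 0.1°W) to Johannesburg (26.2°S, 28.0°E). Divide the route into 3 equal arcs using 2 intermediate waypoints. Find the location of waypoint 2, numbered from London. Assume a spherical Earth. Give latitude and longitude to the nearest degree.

≈ (0°N, 20°E)

Write both endpoints as unit vectors p₁, p₂ with components (cos φ cos λ, cos φ sin λ, sin φ).
The central angle between the endpoints is δ = arccos(p₁·p₂) ≈ 1.423 rad (81.5°).
Interpolate at f = 2/3 with slerp weights a = sin((1−f)δ)/sin δ ≈ 0.462, b = sin(fδ)/sin δ ≈ 0.822.
p = a·p₁ + b·p₂ ≈ (0.938, 0.346, -0.001); φ = arcsin(p_z) ≈ -0.08°, λ = atan2(p_y, p_x) ≈ 20.22°.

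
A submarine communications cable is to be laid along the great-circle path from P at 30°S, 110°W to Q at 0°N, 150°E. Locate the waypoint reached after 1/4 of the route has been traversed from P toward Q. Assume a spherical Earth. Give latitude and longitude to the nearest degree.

The haversine formula gives a central angle δ ≈ 1.722 rad (98.6°) between the endpoints.
Interpolate at f = 1/4 with slerp weights a = sin((1−f)δ)/sin δ ≈ 0.972, b = sin(fδ)/sin δ ≈ 0.422.
p = a·p₁ + b·p₂ ≈ (-0.654, -0.580, -0.486); φ = arcsin(p_z) ≈ -29.09°, λ = atan2(p_y, p_x) ≈ -138.40°.

≈ 29°S, 138°W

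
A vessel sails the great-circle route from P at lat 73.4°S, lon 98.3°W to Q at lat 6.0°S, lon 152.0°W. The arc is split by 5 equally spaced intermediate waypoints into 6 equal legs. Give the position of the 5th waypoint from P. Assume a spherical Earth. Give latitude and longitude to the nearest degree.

Convert each endpoint to a unit vector on the sphere (x = cos φ cos λ, y = cos φ sin λ, z = sin φ).
The central angle between the endpoints is δ = arccos(p₁·p₂) ≈ 1.299 rad (74.4°).
Interpolate at f = 5/6 with slerp weights a = sin((1−f)δ)/sin δ ≈ 0.223, b = sin(fδ)/sin δ ≈ 0.917.
p = a·p₁ + b·p₂ ≈ (-0.814, -0.491, -0.310); φ = arcsin(p_z) ≈ -18.03°, λ = atan2(p_y, p_x) ≈ -148.90°.

≈ lat 18°S, lon 149°W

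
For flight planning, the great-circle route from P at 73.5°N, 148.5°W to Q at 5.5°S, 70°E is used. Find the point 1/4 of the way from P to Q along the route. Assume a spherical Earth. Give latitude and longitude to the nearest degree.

≈ 72°N, 107°E

Convert each endpoint to a unit vector on the sphere (x = cos φ cos λ, y = cos φ sin λ, z = sin φ).
The central angle between the endpoints is δ = arccos(p₁·p₂) ≈ 1.889 rad (108.2°).
Interpolate at f = 1/4 with slerp weights a = sin((1−f)δ)/sin δ ≈ 1.041, b = sin(fδ)/sin δ ≈ 0.479.
p = a·p₁ + b·p₂ ≈ (-0.089, 0.294, 0.952); φ = arcsin(p_z) ≈ 72.13°, λ = atan2(p_y, p_x) ≈ 106.84°.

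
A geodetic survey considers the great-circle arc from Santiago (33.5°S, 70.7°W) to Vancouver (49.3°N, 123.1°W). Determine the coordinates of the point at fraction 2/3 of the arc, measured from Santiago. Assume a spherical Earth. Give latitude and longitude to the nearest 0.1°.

Convert each endpoint to a unit vector on the sphere (x = cos φ cos λ, y = cos φ sin λ, z = sin φ).
The central angle between the endpoints is δ = arccos(p₁·p₂) ≈ 1.658 rad (95.0°).
Interpolate at f = 2/3 with slerp weights a = sin((1−f)δ)/sin δ ≈ 0.527, b = sin(fδ)/sin δ ≈ 0.897.
p = a·p₁ + b·p₂ ≈ (-0.174, -0.905, 0.389); φ = arcsin(p_z) ≈ 22.90°, λ = atan2(p_y, p_x) ≈ -100.90°.

≈ 22.9°N, 100.9°W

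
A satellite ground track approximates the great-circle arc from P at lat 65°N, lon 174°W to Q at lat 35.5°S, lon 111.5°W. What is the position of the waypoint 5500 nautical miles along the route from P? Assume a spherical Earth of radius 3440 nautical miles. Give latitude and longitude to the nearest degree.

≈ lat 17°S, lon 120°W

Convert each endpoint to a unit vector on the sphere (x = cos φ cos λ, y = cos φ sin λ, z = sin φ).
The central angle between the endpoints is δ = arccos(p₁·p₂) ≈ 1.947 rad (111.6°). The total great-circle distance is δ·R ≈ 1.947 × 3440 ≈ 6698 nmi, so the target fraction is f = 5500/6698 ≈ 0.821.
Interpolate at f ≈ 0.821 with slerp weights a = sin((1−f)δ)/sin δ ≈ 0.367, b = sin(fδ)/sin δ ≈ 1.075.
p = a·p₁ + b·p₂ ≈ (-0.475, -0.830, -0.292); φ = arcsin(p_z) ≈ -16.96°, λ = atan2(p_y, p_x) ≈ -119.77°.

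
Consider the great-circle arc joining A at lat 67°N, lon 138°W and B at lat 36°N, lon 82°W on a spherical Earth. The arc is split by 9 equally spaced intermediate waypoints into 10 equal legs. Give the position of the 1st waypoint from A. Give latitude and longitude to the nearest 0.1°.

≈ lat 65.5°N, lon 127.7°W

The haversine formula gives a central angle δ ≈ 0.770 rad (44.1°) between the endpoints.
Interpolate at f = 1/10 with slerp weights a = sin((1−f)δ)/sin δ ≈ 0.918, b = sin(fδ)/sin δ ≈ 0.111.
p = a·p₁ + b·p₂ ≈ (-0.254, -0.328, 0.910); φ = arcsin(p_z) ≈ 65.47°, λ = atan2(p_y, p_x) ≈ -127.72°.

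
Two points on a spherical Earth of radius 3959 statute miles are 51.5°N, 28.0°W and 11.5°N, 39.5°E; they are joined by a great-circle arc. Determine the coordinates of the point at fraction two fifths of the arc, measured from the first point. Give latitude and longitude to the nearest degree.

Convert each endpoint to a unit vector on the sphere (x = cos φ cos λ, y = cos φ sin λ, z = sin φ).
The central angle between the endpoints is δ = arccos(p₁·p₂) ≈ 1.171 rad (67.1°).
Interpolate at f = 2/5 with slerp weights a = sin((1−f)δ)/sin δ ≈ 0.701, b = sin(fδ)/sin δ ≈ 0.490.
p = a·p₁ + b·p₂ ≈ (0.756, 0.100, 0.647); φ = arcsin(p_z) ≈ 40.29°, λ = atan2(p_y, p_x) ≈ 7.57°.

≈ 40°N, 8°E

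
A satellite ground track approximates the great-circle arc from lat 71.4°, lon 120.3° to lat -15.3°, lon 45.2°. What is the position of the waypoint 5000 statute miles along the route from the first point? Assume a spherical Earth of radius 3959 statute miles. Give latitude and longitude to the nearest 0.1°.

≈ lat 10.9°, lon 53.7°

Convert each endpoint to a unit vector on the sphere (x = cos φ cos λ, y = cos φ sin λ, z = sin φ).
The central angle between the endpoints is δ = arccos(p₁·p₂) ≈ 1.743 rad (99.8°). The total great-circle distance is δ·R ≈ 1.743 × 3959 ≈ 6899 mi, so the target fraction is f = 5000/6899 ≈ 0.725.
Interpolate at f ≈ 0.725 with slerp weights a = sin((1−f)δ)/sin δ ≈ 0.468, b = sin(fδ)/sin δ ≈ 0.967.
p = a·p₁ + b·p₂ ≈ (0.582, 0.791, 0.189); φ = arcsin(p_z) ≈ 10.88°, λ = atan2(p_y, p_x) ≈ 53.65°.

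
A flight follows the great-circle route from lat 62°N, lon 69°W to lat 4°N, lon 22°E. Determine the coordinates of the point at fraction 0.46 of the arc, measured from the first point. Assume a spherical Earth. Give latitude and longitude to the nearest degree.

≈ lat 44°N, lon 6°W

Write both endpoints as unit vectors p₁, p₂ with components (cos φ cos λ, cos φ sin λ, sin φ).
The central angle between the endpoints is δ = arccos(p₁·p₂) ≈ 1.517 rad (86.9°).
Interpolate at f = 0.46 with slerp weights a = sin((1−f)δ)/sin δ ≈ 0.732, b = sin(fδ)/sin δ ≈ 0.644.
p = a·p₁ + b·p₂ ≈ (0.718, -0.080, 0.691); φ = arcsin(p_z) ≈ 43.71°, λ = atan2(p_y, p_x) ≈ -6.37°.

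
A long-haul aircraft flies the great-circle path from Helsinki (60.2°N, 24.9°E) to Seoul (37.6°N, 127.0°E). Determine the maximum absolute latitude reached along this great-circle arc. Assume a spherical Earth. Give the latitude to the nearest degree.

≈ 65°N

The great circle lies in the plane with unit normal n̂ = (p₁ × p₂)/|p₁ × p₂|.
Here n̂_z ≈ +0.430; the vertex latitude is φ_max = arccos|n̂_z| ≈ 64.5°.
Check via Clairaut: cos φ_max = |cos φ₁| · sin C = cos(60.2°)·sin(60.0°) ≈ 0.430, again giving ≈ 64.5°.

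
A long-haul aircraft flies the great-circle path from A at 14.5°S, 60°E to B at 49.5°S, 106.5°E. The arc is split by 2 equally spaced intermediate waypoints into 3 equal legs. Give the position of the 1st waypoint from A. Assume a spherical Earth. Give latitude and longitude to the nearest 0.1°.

Convert each endpoint to a unit vector on the sphere (x = cos φ cos λ, y = cos φ sin λ, z = sin φ).
The central angle between the endpoints is δ = arccos(p₁·p₂) ≈ 0.898 rad (51.4°).
Interpolate at f = 1/3 with slerp weights a = sin((1−f)δ)/sin δ ≈ 0.721, b = sin(fδ)/sin δ ≈ 0.377.
p = a·p₁ + b·p₂ ≈ (0.279, 0.839, -0.467); φ = arcsin(p_z) ≈ -27.85°, λ = atan2(p_y, p_x) ≈ 71.59°.

≈ 27.8°S, 71.6°E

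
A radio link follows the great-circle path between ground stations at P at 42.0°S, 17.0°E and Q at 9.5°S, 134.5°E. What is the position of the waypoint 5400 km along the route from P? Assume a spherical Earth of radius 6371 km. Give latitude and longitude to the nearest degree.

Write both endpoints as unit vectors p₁, p₂ with components (cos φ cos λ, cos φ sin λ, sin φ).
The central angle between the endpoints is δ = arccos(p₁·p₂) ≈ 1.801 rad (103.2°). The total great-circle distance is δ·R ≈ 1.801 × 6371 ≈ 11473 km, so the target fraction is f = 5400/11473 ≈ 0.471.
Interpolate at f ≈ 0.471 with slerp weights a = sin((1−f)δ)/sin δ ≈ 0.837, b = sin(fδ)/sin δ ≈ 0.770.
p = a·p₁ + b·p₂ ≈ (0.063, 0.724, -0.687); φ = arcsin(p_z) ≈ -43.42°, λ = atan2(p_y, p_x) ≈ 85.04°.

≈ 43°S, 85°E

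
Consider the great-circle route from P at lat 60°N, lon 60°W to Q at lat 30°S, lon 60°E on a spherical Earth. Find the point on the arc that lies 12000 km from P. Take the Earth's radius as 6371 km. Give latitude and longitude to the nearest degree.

Write both endpoints as unit vectors p₁, p₂ with components (cos φ cos λ, cos φ sin λ, sin φ).
The central angle between the endpoints is δ = arccos(p₁·p₂) ≈ 2.278 rad (130.5°). The total great-circle distance is δ·R ≈ 2.278 × 6371 ≈ 14512 km, so the target fraction is f = 12000/14512 ≈ 0.827.
Interpolate at f ≈ 0.827 with slerp weights a = sin((1−f)δ)/sin δ ≈ 0.505, b = sin(fδ)/sin δ ≈ 1.251.
p = a·p₁ + b·p₂ ≈ (0.668, 0.720, -0.188); φ = arcsin(p_z) ≈ -10.85°, λ = atan2(p_y, p_x) ≈ 47.13°.

≈ lat 11°S, lon 47°E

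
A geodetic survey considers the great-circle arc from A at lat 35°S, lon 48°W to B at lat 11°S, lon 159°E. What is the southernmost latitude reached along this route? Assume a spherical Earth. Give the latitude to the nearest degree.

The great circle lies in the plane with unit normal n̂ = (p₁ × p₂)/|p₁ × p₂|.
Here n̂_z ≈ -0.459; the vertex latitude is φ_max = arccos|n̂_z| ≈ 62.7°.
Check via Clairaut: cos φ_max = |cos φ₁| · sin C = cos(35.0°)·sin(145.9°) ≈ 0.459, again giving ≈ 62.7°.

≈ 63°S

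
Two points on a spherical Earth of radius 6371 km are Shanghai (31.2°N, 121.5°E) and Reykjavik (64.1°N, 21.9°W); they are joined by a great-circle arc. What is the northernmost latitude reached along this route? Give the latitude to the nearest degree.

≈ 77°N

The great circle lies in the plane with unit normal n̂ = (p₁ × p₂)/|p₁ × p₂|.
Here n̂_z ≈ -0.226; the vertex latitude is φ_max = arccos|n̂_z| ≈ 76.9°.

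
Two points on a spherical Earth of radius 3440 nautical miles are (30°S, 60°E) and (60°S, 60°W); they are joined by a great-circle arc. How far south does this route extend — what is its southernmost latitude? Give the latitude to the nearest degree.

The great circle lies in the plane with unit normal n̂ = (p₁ × p₂)/|p₁ × p₂|.
Here n̂_z ≈ -0.384; the vertex latitude is φ_max = arccos|n̂_z| ≈ 67.4°.
Check via Clairaut: cos φ_max = |cos φ₁| · sin C = cos(30.0°)·sin(153.7°) ≈ 0.384, again giving ≈ 67.4°.

≈ 67°S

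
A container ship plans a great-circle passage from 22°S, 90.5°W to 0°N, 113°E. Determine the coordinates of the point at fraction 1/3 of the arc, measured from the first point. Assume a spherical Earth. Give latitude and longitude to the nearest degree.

≈ 45°S, 145°W

Write both endpoints as unit vectors p₁, p₂ with components (cos φ cos λ, cos φ sin λ, sin φ).
The central angle between the endpoints is δ = arccos(p₁·p₂) ≈ 2.587 rad (148.2°).
Interpolate at f = 1/3 with slerp weights a = sin((1−f)δ)/sin δ ≈ 1.877, b = sin(fδ)/sin δ ≈ 1.443.
p = a·p₁ + b·p₂ ≈ (-0.579, -0.412, -0.703); φ = arcsin(p_z) ≈ -44.69°, λ = atan2(p_y, p_x) ≈ -144.53°.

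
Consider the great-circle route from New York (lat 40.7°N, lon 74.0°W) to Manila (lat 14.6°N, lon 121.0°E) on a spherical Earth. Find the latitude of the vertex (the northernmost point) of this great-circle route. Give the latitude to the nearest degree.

The great circle lies in the plane with unit normal n̂ = (p₁ × p₂)/|p₁ × p₂|.
Here n̂_z ≈ -0.226; the vertex latitude is φ_max = arccos|n̂_z| ≈ 76.9°.
Check via Clairaut: cos φ_max = |cos φ₁| · sin C = cos(40.7°)·sin(17.4°) ≈ 0.226, again giving ≈ 76.9°.

≈ 77°N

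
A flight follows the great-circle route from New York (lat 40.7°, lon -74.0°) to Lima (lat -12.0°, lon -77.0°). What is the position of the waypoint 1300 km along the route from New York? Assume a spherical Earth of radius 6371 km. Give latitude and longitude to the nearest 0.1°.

Write both endpoints as unit vectors p₁, p₂ with components (cos φ cos λ, cos φ sin λ, sin φ).
The central angle between the endpoints is δ = arccos(p₁·p₂) ≈ 0.921 rad (52.8°). The total great-circle distance is δ·R ≈ 0.921 × 6371 ≈ 5868 km, so the target fraction is f = 1300/5868 ≈ 0.222.
Interpolate at f ≈ 0.222 with slerp weights a = sin((1−f)δ)/sin δ ≈ 0.825, b = sin(fδ)/sin δ ≈ 0.254.
p = a·p₁ + b·p₂ ≈ (0.228, -0.844, 0.485); φ = arcsin(p_z) ≈ 29.03°, λ = atan2(p_y, p_x) ≈ -74.85°.

≈ lat 29.0°, lon -74.9°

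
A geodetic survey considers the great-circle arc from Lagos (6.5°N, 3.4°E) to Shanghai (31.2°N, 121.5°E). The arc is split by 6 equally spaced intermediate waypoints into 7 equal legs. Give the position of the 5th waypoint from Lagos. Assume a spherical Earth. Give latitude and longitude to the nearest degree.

≈ 37°N, 84°E

From cos δ = sin φ₁ sin φ₂ + cos φ₁ cos φ₂ cos Δλ, the central angle is δ ≈ 1.919 rad (110.0°).
Interpolate at f = 5/7 with slerp weights a = sin((1−f)δ)/sin δ ≈ 0.555, b = sin(fδ)/sin δ ≈ 1.043.
p = a·p₁ + b·p₂ ≈ (0.084, 0.793, 0.603); φ = arcsin(p_z) ≈ 37.09°, λ = atan2(p_y, p_x) ≈ 83.95°.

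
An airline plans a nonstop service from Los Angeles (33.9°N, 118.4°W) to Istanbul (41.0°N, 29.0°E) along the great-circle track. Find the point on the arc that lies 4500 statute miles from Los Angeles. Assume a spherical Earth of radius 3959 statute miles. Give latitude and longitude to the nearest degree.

Convert each endpoint to a unit vector on the sphere (x = cos φ cos λ, y = cos φ sin λ, z = sin φ).
The central angle between the endpoints is δ = arccos(p₁·p₂) ≈ 1.733 rad (99.3°). The total great-circle distance is δ·R ≈ 1.733 × 3959 ≈ 6862 mi, so the target fraction is f = 4500/6862 ≈ 0.656.
Interpolate at f ≈ 0.656 with slerp weights a = sin((1−f)δ)/sin δ ≈ 0.569, b = sin(fδ)/sin δ ≈ 0.919.
p = a·p₁ + b·p₂ ≈ (0.382, -0.079, 0.921); φ = arcsin(p_z) ≈ 67.03°, λ = atan2(p_y, p_x) ≈ -11.73°.

≈ 67°N, 12°W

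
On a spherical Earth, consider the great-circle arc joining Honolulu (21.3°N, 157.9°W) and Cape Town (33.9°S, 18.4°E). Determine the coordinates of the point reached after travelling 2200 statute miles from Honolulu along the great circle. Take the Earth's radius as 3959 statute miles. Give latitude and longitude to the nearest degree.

Write both endpoints as unit vectors p₁, p₂ with components (cos φ cos λ, cos φ sin λ, sin φ).
The central angle between the endpoints is δ = arccos(p₁·p₂) ≈ 2.914 rad (167.0°). The total great-circle distance is δ·R ≈ 2.914 × 3959 ≈ 11538 mi, so the target fraction is f = 2200/11538 ≈ 0.191.
Interpolate at f ≈ 0.191 with slerp weights a = sin((1−f)δ)/sin δ ≈ 3.132, b = sin(fδ)/sin δ ≈ 2.342.
p = a·p₁ + b·p₂ ≈ (-0.859, -0.484, -0.169); φ = arcsin(p_z) ≈ -9.72°, λ = atan2(p_y, p_x) ≈ -150.59°.

≈ 10°S, 151°W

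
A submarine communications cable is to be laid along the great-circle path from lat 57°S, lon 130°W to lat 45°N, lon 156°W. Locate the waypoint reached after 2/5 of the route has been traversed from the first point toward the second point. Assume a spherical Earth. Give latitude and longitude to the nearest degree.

≈ lat 16°S, lon 143°W

Convert each endpoint to a unit vector on the sphere (x = cos φ cos λ, y = cos φ sin λ, z = sin φ).
The central angle between the endpoints is δ = arccos(p₁·p₂) ≈ 1.820 rad (104.3°).
Interpolate at f = 2/5 with slerp weights a = sin((1−f)δ)/sin δ ≈ 0.916, b = sin(fδ)/sin δ ≈ 0.687.
p = a·p₁ + b·p₂ ≈ (-0.764, -0.580, -0.283); φ = arcsin(p_z) ≈ -16.42°, λ = atan2(p_y, p_x) ≈ -142.82°.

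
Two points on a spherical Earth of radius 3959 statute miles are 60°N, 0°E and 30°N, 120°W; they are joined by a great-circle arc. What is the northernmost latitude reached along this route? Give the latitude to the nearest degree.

The great circle lies in the plane with unit normal n̂ = (p₁ × p₂)/|p₁ × p₂|.
Here n̂_z ≈ -0.384; the vertex latitude is φ_max = arccos|n̂_z| ≈ 67.4°.
Check via Clairaut: cos φ_max = |cos φ₁| · sin C = cos(60.0°)·sin(50.2°) ≈ 0.384, again giving ≈ 67.4°.

≈ 67°N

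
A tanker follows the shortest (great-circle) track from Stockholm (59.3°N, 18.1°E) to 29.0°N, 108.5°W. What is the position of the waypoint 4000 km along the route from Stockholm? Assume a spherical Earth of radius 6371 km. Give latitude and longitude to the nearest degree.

From cos δ = sin φ₁ sin φ₂ + cos φ₁ cos φ₂ cos Δλ, the central angle is δ ≈ 1.420 rad (81.3°). The total great-circle distance is δ·R ≈ 1.420 × 6371 ≈ 9044 km, so the target fraction is f = 4000/9044 ≈ 0.442.
Interpolate at f ≈ 0.442 with slerp weights a = sin((1−f)δ)/sin δ ≈ 0.720, b = sin(fδ)/sin δ ≈ 0.594.
p = a·p₁ + b·p₂ ≈ (0.184, -0.379, 0.907); φ = arcsin(p_z) ≈ 65.09°, λ = atan2(p_y, p_x) ≈ -64.03°.

≈ 65°N, 64°W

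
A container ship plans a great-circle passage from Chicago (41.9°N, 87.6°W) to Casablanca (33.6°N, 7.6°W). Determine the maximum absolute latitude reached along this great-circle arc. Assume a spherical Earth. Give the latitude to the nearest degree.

≈ 46°N

The great circle lies in the plane with unit normal n̂ = (p₁ × p₂)/|p₁ × p₂|.
Here n̂_z ≈ +0.695; the vertex latitude is φ_max = arccos|n̂_z| ≈ 46.0°.
Check via Clairaut: cos φ_max = |cos φ₁| · sin C = cos(41.9°)·sin(69.0°) ≈ 0.695, again giving ≈ 46.0°.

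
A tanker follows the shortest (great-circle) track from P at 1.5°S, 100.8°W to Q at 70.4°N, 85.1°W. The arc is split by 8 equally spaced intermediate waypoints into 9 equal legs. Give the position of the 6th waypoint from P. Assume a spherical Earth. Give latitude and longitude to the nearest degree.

≈ 47°N, 95°W

Convert each endpoint to a unit vector on the sphere (x = cos φ cos λ, y = cos φ sin λ, z = sin φ).
The central angle between the endpoints is δ = arccos(p₁·p₂) ≈ 1.268 rad (72.7°).
Interpolate at f = 6/9 with slerp weights a = sin((1−f)δ)/sin δ ≈ 0.430, b = sin(fδ)/sin δ ≈ 0.784.
p = a·p₁ + b·p₂ ≈ (-0.058, -0.684, 0.727); φ = arcsin(p_z) ≈ 46.65°, λ = atan2(p_y, p_x) ≈ -94.85°.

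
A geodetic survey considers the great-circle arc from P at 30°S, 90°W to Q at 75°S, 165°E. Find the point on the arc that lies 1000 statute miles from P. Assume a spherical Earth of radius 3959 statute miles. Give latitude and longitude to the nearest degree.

≈ 44°S, 95°W

From cos δ = sin φ₁ sin φ₂ + cos φ₁ cos φ₂ cos Δλ, the central angle is δ ≈ 1.132 rad (64.9°). The total great-circle distance is δ·R ≈ 1.132 × 3959 ≈ 4481 mi, so the target fraction is f = 1000/4481 ≈ 0.223.
Interpolate at f ≈ 0.223 with slerp weights a = sin((1−f)δ)/sin δ ≈ 0.851, b = sin(fδ)/sin δ ≈ 0.276.
p = a·p₁ + b·p₂ ≈ (-0.069, -0.718, -0.692); φ = arcsin(p_z) ≈ -43.80°, λ = atan2(p_y, p_x) ≈ -95.49°.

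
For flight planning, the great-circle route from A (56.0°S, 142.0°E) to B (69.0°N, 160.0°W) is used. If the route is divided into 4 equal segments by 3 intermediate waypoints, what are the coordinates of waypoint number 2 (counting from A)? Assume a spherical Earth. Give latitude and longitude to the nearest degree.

≈ (7°N, 164°E)

Write both endpoints as unit vectors p₁, p₂ with components (cos φ cos λ, cos φ sin λ, sin φ).
The central angle between the endpoints is δ = arccos(p₁·p₂) ≈ 2.302 rad (131.9°).
Interpolate at f = 2/4 with slerp weights a = sin((1−f)δ)/sin δ ≈ 1.227, b = sin(fδ)/sin δ ≈ 1.227.
p = a·p₁ + b·p₂ ≈ (-0.954, 0.272, 0.128); φ = arcsin(p_z) ≈ 7.37°, λ = atan2(p_y, p_x) ≈ 164.08°.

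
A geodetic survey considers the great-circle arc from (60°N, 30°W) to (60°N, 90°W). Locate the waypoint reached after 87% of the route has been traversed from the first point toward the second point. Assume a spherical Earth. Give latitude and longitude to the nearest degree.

≈ (62°N, 83°W)

Write both endpoints as unit vectors p₁, p₂ with components (cos φ cos λ, cos φ sin λ, sin φ).
The central angle between the endpoints is δ = arccos(p₁·p₂) ≈ 0.505 rad (29.0°).
Interpolate at f = 0.87 with slerp weights a = sin((1−f)δ)/sin δ ≈ 0.136, b = sin(fδ)/sin δ ≈ 0.879.
p = a·p₁ + b·p₂ ≈ (0.059, -0.473, 0.879); φ = arcsin(p_z) ≈ 61.50°, λ = atan2(p_y, p_x) ≈ -82.93°.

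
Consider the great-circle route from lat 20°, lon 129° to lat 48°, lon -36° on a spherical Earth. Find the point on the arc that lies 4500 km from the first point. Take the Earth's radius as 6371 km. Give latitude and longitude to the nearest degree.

The haversine formula gives a central angle δ ≈ 1.932 rad (110.7°) between the endpoints. The total great-circle distance is δ·R ≈ 1.932 × 6371 ≈ 12307 km, so the target fraction is f = 4500/12307 ≈ 0.366.
Interpolate at f ≈ 0.366 with slerp weights a = sin((1−f)δ)/sin δ ≈ 1.006, b = sin(fδ)/sin δ ≈ 0.694.
p = a·p₁ + b·p₂ ≈ (-0.219, 0.462, 0.860); φ = arcsin(p_z) ≈ 59.27°, λ = atan2(p_y, p_x) ≈ 115.40°.

≈ lat 59°, lon 115°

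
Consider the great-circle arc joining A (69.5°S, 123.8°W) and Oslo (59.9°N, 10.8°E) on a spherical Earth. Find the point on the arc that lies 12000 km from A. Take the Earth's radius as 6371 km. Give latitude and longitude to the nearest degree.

Write both endpoints as unit vectors p₁, p₂ with components (cos φ cos λ, cos φ sin λ, sin φ).
The central angle between the endpoints is δ = arccos(p₁·p₂) ≈ 2.775 rad (159.0°). The total great-circle distance is δ·R ≈ 2.775 × 6371 ≈ 17682 km, so the target fraction is f = 12000/17682 ≈ 0.679.
Interpolate at f ≈ 0.679 with slerp weights a = sin((1−f)δ)/sin δ ≈ 2.173, b = sin(fδ)/sin δ ≈ 2.657.
p = a·p₁ + b·p₂ ≈ (0.886, -0.383, 0.263); φ = arcsin(p_z) ≈ 15.26°, λ = atan2(p_y, p_x) ≈ -23.37°.

≈ (15°N, 23°W)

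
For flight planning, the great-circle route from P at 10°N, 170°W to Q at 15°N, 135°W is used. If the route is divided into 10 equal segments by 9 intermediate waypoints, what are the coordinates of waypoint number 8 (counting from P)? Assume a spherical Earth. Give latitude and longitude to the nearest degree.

≈ 14°N, 142°W

Convert each endpoint to a unit vector on the sphere (x = cos φ cos λ, y = cos φ sin λ, z = sin φ).
The central angle between the endpoints is δ = arccos(p₁·p₂) ≈ 0.602 rad (34.5°).
Interpolate at f = 8/10 with slerp weights a = sin((1−f)δ)/sin δ ≈ 0.212, b = sin(fδ)/sin δ ≈ 0.818.
p = a·p₁ + b·p₂ ≈ (-0.764, -0.595, 0.249); φ = arcsin(p_z) ≈ 14.39°, λ = atan2(p_y, p_x) ≈ -142.11°.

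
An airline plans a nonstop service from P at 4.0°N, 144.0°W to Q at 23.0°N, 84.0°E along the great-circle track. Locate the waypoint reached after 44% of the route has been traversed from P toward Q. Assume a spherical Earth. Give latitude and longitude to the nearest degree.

From cos δ = sin φ₁ sin φ₂ + cos φ₁ cos φ₂ cos Δλ, the central angle is δ ≈ 2.198 rad (126.0°).
Interpolate at f = 0.44 with slerp weights a = sin((1−f)δ)/sin δ ≈ 1.165, b = sin(fδ)/sin δ ≈ 1.017.
p = a·p₁ + b·p₂ ≈ (-0.842, 0.248, 0.479); φ = arcsin(p_z) ≈ 28.60°, λ = atan2(p_y, p_x) ≈ 163.58°.

≈ 29°N, 164°E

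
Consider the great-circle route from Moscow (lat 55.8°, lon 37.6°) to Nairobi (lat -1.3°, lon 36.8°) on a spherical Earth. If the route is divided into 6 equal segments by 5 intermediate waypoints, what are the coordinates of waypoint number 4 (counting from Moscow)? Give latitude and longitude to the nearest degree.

Write both endpoints as unit vectors p₁, p₂ with components (cos φ cos λ, cos φ sin λ, sin φ).
The central angle between the endpoints is δ = arccos(p₁·p₂) ≈ 0.997 rad (57.1°).
Interpolate at f = 4/6 with slerp weights a = sin((1−f)δ)/sin δ ≈ 0.388, b = sin(fδ)/sin δ ≈ 0.734.
p = a·p₁ + b·p₂ ≈ (0.761, 0.573, 0.305); φ = arcsin(p_z) ≈ 17.73°, λ = atan2(p_y, p_x) ≈ 36.98°.

≈ lat 18°, lon 37°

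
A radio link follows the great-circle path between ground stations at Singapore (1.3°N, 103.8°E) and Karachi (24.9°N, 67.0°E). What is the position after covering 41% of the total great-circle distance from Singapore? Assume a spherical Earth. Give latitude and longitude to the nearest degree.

≈ (12°N, 90°E)

Convert each endpoint to a unit vector on the sphere (x = cos φ cos λ, y = cos φ sin λ, z = sin φ).
The central angle between the endpoints is δ = arccos(p₁·p₂) ≈ 0.744 rad (42.6°).
Interpolate at f = 0.41 with slerp weights a = sin((1−f)δ)/sin δ ≈ 0.628, b = sin(fδ)/sin δ ≈ 0.443.
p = a·p₁ + b·p₂ ≈ (0.008, 0.980, 0.201); φ = arcsin(p_z) ≈ 11.59°, λ = atan2(p_y, p_x) ≈ 89.56°.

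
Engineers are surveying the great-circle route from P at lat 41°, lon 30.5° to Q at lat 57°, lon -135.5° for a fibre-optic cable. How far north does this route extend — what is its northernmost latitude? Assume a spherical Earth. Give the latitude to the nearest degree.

The great circle lies in the plane with unit normal n̂ = (p₁ × p₂)/|p₁ × p₂|.
Here n̂_z ≈ -0.101; the vertex latitude is φ_max = arccos|n̂_z| ≈ 84.2°.
Check via Clairaut: cos φ_max = |cos φ₁| · sin C = cos(41.0°)·sin(7.7°) ≈ 0.101, again giving ≈ 84.2°.

≈ 84°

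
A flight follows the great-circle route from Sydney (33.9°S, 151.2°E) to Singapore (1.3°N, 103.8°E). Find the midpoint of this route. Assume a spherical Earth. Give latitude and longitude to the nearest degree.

Write both endpoints as unit vectors p₁, p₂ with components (cos φ cos λ, cos φ sin λ, sin φ).
The central angle between the endpoints is δ = arccos(p₁·p₂) ≈ 0.990 rad (56.7°).
Interpolate at f = 1/2 with slerp weights a = sin((1−f)δ)/sin δ ≈ 0.568, b = sin(fδ)/sin δ ≈ 0.568.
p = a·p₁ + b·p₂ ≈ (-0.549, 0.779, -0.304); φ = arcsin(p_z) ≈ -17.70°, λ = atan2(p_y, p_x) ≈ 125.17°.

≈ 18°S, 125°E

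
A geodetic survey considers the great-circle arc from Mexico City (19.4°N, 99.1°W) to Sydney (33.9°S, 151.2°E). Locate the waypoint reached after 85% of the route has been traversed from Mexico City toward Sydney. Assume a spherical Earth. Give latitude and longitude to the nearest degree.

≈ (30°S, 171°E)

The haversine formula gives a central angle δ ≈ 2.037 rad (116.7°) between the endpoints.
Interpolate at f = 0.85 with slerp weights a = sin((1−f)δ)/sin δ ≈ 0.337, b = sin(fδ)/sin δ ≈ 1.105.
p = a·p₁ + b·p₂ ≈ (-0.854, 0.128, -0.504); φ = arcsin(p_z) ≈ -30.29°, λ = atan2(p_y, p_x) ≈ 171.46°.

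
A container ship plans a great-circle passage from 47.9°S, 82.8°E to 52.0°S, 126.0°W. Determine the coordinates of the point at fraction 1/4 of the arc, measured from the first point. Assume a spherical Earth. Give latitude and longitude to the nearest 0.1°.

Write both endpoints as unit vectors p₁, p₂ with components (cos φ cos λ, cos φ sin λ, sin φ).
The central angle between the endpoints is δ = arccos(p₁·p₂) ≈ 1.346 rad (77.1°).
Interpolate at f = 1/4 with slerp weights a = sin((1−f)δ)/sin δ ≈ 0.868, b = sin(fδ)/sin δ ≈ 0.339.
p = a·p₁ + b·p₂ ≈ (-0.050, 0.409, -0.911); φ = arcsin(p_z) ≈ -65.68°, λ = atan2(p_y, p_x) ≈ 96.92°.

≈ 65.7°S, 96.9°E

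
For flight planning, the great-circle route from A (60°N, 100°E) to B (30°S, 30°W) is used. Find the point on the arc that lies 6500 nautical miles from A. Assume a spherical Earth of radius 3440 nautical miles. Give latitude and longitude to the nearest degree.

≈ (7°S, 16°W)

Write both endpoints as unit vectors p₁, p₂ with components (cos φ cos λ, cos φ sin λ, sin φ).
The central angle between the endpoints is δ = arccos(p₁·p₂) ≈ 2.362 rad (135.3°). The total great-circle distance is δ·R ≈ 2.362 × 3440 ≈ 8126 nmi, so the target fraction is f = 6500/8126 ≈ 0.800.
Interpolate at f ≈ 0.800 with slerp weights a = sin((1−f)δ)/sin δ ≈ 0.648, b = sin(fδ)/sin δ ≈ 1.351.
p = a·p₁ + b·p₂ ≈ (0.957, -0.266, -0.115); φ = arcsin(p_z) ≈ -6.58°, λ = atan2(p_y, p_x) ≈ -15.54°.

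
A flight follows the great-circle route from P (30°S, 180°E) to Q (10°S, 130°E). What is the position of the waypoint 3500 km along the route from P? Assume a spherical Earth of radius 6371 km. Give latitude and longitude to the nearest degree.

≈ (19°S, 147°E)

Convert each endpoint to a unit vector on the sphere (x = cos φ cos λ, y = cos φ sin λ, z = sin φ).
The central angle between the endpoints is δ = arccos(p₁·p₂) ≈ 0.883 rad (50.6°). The total great-circle distance is δ·R ≈ 0.883 × 6371 ≈ 5624 km, so the target fraction is f = 3500/5624 ≈ 0.622.
Interpolate at f ≈ 0.622 with slerp weights a = sin((1−f)δ)/sin δ ≈ 0.424, b = sin(fδ)/sin δ ≈ 0.676.
p = a·p₁ + b·p₂ ≈ (-0.795, 0.510, -0.329); φ = arcsin(p_z) ≈ -19.22°, λ = atan2(p_y, p_x) ≈ 147.31°.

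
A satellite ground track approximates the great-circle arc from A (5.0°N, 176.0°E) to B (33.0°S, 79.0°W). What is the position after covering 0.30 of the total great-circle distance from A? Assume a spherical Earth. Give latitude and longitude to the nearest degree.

Write both endpoints as unit vectors p₁, p₂ with components (cos φ cos λ, cos φ sin λ, sin φ).
The central angle between the endpoints is δ = arccos(p₁·p₂) ≈ 1.838 rad (105.3°).
Interpolate at f = 0.30 with slerp weights a = sin((1−f)δ)/sin δ ≈ 0.995, b = sin(fδ)/sin δ ≈ 0.543.
p = a·p₁ + b·p₂ ≈ (-0.902, -0.378, -0.209); φ = arcsin(p_z) ≈ -12.07°, λ = atan2(p_y, p_x) ≈ -157.27°.

≈ (12°S, 157°W)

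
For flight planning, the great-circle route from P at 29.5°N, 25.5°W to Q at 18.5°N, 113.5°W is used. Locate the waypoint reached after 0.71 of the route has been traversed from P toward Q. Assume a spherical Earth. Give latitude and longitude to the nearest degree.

≈ 28°N, 91°W

Write both endpoints as unit vectors p₁, p₂ with components (cos φ cos λ, cos φ sin λ, sin φ).
The central angle between the endpoints is δ = arccos(p₁·p₂) ≈ 1.385 rad (79.3°).
Interpolate at f = 0.71 with slerp weights a = sin((1−f)δ)/sin δ ≈ 0.398, b = sin(fδ)/sin δ ≈ 0.847.
p = a·p₁ + b·p₂ ≈ (-0.008, -0.886, 0.465); φ = arcsin(p_z) ≈ 27.68°, λ = atan2(p_y, p_x) ≈ -90.50°.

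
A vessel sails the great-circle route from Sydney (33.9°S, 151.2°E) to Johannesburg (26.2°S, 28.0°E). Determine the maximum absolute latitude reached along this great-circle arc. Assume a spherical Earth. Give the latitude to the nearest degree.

The great circle lies in the plane with unit normal n̂ = (p₁ × p₂)/|p₁ × p₂|.
Here n̂_z ≈ -0.631; the vertex latitude is φ_max = arccos|n̂_z| ≈ 50.8°.

≈ 51°S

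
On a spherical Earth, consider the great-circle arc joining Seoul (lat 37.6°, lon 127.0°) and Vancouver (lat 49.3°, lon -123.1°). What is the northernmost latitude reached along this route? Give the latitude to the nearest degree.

The great circle lies in the plane with unit normal n̂ = (p₁ × p₂)/|p₁ × p₂|.
Here n̂_z ≈ +0.507; the vertex latitude is φ_max = arccos|n̂_z| ≈ 59.5°.
Check via Clairaut: cos φ_max = |cos φ₁| · sin C = cos(37.6°)·sin(39.8°) ≈ 0.507, again giving ≈ 59.5°.

≈ 60°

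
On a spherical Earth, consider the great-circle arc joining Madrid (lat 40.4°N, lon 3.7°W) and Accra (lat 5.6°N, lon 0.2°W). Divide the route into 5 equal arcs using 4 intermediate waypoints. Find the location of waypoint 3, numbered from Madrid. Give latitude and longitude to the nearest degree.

The haversine formula gives a central angle δ ≈ 0.610 rad (34.9°) between the endpoints.
Interpolate at f = 3/5 with slerp weights a = sin((1−f)δ)/sin δ ≈ 0.422, b = sin(fδ)/sin δ ≈ 0.625.
p = a·p₁ + b·p₂ ≈ (0.942, -0.023, 0.334); φ = arcsin(p_z) ≈ 19.53°, λ = atan2(p_y, p_x) ≈ -1.39°.

≈ lat 20°N, lon 1°W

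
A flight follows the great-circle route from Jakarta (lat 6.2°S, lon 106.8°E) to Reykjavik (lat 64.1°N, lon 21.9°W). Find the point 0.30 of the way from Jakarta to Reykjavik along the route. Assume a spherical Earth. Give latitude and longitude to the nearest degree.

Convert each endpoint to a unit vector on the sphere (x = cos φ cos λ, y = cos φ sin λ, z = sin φ).
The central angle between the endpoints is δ = arccos(p₁·p₂) ≈ 1.948 rad (111.6°).
Interpolate at f = 0.30 with slerp weights a = sin((1−f)δ)/sin δ ≈ 1.053, b = sin(fδ)/sin δ ≈ 0.594.
p = a·p₁ + b·p₂ ≈ (-0.062, 0.905, 0.420); φ = arcsin(p_z) ≈ 24.85°, λ = atan2(p_y, p_x) ≈ 93.91°.

≈ lat 25°N, lon 94°E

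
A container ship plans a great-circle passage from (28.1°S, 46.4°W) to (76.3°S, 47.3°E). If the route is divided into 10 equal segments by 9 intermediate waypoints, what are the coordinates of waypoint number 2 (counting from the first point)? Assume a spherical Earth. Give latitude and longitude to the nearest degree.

The haversine formula gives a central angle δ ≈ 1.111 rad (63.6°) between the endpoints.
Interpolate at f = 2/10 with slerp weights a = sin((1−f)δ)/sin δ ≈ 0.866, b = sin(fδ)/sin δ ≈ 0.246.
p = a·p₁ + b·p₂ ≈ (0.566, -0.511, -0.647); φ = arcsin(p_z) ≈ -40.31°, λ = atan2(p_y, p_x) ≈ -42.03°.

≈ (40°S, 42°W)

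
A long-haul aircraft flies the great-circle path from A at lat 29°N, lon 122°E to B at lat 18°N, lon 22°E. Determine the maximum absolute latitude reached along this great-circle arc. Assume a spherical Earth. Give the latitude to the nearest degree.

The great circle lies in the plane with unit normal n̂ = (p₁ × p₂)/|p₁ × p₂|.
Here n̂_z ≈ -0.819; the vertex latitude is φ_max = arccos|n̂_z| ≈ 35.0°.
Check via Clairaut: cos φ_max = |cos φ₁| · sin C = cos(29.0°)·sin(69.5°) ≈ 0.819, again giving ≈ 35.0°.

≈ 35°N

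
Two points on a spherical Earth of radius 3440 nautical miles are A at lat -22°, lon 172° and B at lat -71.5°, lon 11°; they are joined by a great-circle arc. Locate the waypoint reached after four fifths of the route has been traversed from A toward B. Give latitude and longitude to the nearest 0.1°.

≈ lat -84.5°, lon 78.3°

The haversine formula gives a central angle δ ≈ 1.494 rad (85.6°) between the endpoints.
Interpolate at f = 4/5 with slerp weights a = sin((1−f)δ)/sin δ ≈ 0.295, b = sin(fδ)/sin δ ≈ 0.933.
p = a·p₁ + b·p₂ ≈ (0.020, 0.095, -0.995); φ = arcsin(p_z) ≈ -84.46°, λ = atan2(p_y, p_x) ≈ 78.31°.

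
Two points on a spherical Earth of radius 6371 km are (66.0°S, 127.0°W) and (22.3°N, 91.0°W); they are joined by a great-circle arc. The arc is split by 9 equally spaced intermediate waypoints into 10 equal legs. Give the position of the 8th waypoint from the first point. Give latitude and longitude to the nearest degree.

Write both endpoints as unit vectors p₁, p₂ with components (cos φ cos λ, cos φ sin λ, sin φ).
The central angle between the endpoints is δ = arccos(p₁·p₂) ≈ 1.613 rad (92.4°).
Interpolate at f = 8/10 with slerp weights a = sin((1−f)δ)/sin δ ≈ 0.317, b = sin(fδ)/sin δ ≈ 0.962.
p = a·p₁ + b·p₂ ≈ (-0.093, -0.993, 0.075); φ = arcsin(p_z) ≈ 4.31°, λ = atan2(p_y, p_x) ≈ -95.36°.

≈ (4°N, 95°W)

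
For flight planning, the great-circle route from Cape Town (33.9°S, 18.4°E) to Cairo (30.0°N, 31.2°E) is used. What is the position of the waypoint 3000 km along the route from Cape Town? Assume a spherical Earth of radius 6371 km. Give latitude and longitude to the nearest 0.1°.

≈ 7.4°S, 24.0°E

Write both endpoints as unit vectors p₁, p₂ with components (cos φ cos λ, cos φ sin λ, sin φ).
The central angle between the endpoints is δ = arccos(p₁·p₂) ≈ 1.135 rad (65.0°). The total great-circle distance is δ·R ≈ 1.135 × 6371 ≈ 7231 km, so the target fraction is f = 3000/7231 ≈ 0.415.
Interpolate at f ≈ 0.415 with slerp weights a = sin((1−f)δ)/sin δ ≈ 0.680, b = sin(fδ)/sin δ ≈ 0.500.
p = a·p₁ + b·p₂ ≈ (0.906, 0.403, -0.129); φ = arcsin(p_z) ≈ -7.41°, λ = atan2(p_y, p_x) ≈ 23.96°.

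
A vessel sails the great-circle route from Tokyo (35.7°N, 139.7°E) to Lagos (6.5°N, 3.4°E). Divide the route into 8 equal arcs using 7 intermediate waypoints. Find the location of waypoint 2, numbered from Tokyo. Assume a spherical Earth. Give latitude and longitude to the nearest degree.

≈ (48°N, 102°E)

Write both endpoints as unit vectors p₁, p₂ with components (cos φ cos λ, cos φ sin λ, sin φ).
The central angle between the endpoints is δ = arccos(p₁·p₂) ≈ 2.114 rad (121.1°).
Interpolate at f = 2/8 with slerp weights a = sin((1−f)δ)/sin δ ≈ 1.168, b = sin(fδ)/sin δ ≈ 0.589.
p = a·p₁ + b·p₂ ≈ (-0.139, 0.648, 0.748); φ = arcsin(p_z) ≈ 48.46°, λ = atan2(p_y, p_x) ≈ 102.11°.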